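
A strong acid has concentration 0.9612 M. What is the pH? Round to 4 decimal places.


A strong acid dissociates completely, so [H+] equals the given concentration.
pH = -log10([H+]) = -log10(0.9612)
pH = 0.01718624, rounded to 4 dp:

0.0172


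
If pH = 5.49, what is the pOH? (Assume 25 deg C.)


At 25 deg C, pH + pOH = 14.
pOH = 14 - pH = 14 - 5.49
pOH = 8.51:

8.51


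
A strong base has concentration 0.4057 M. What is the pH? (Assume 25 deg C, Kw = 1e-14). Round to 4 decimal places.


A strong base dissociates completely, so [OH-] equals the given concentration.
pOH = -log10([OH-]) = -log10(0.4057) = 0.391795
pH = 14 - pOH = 14 - 0.391795
pH = 13.608205, rounded to 4 dp:

13.6082


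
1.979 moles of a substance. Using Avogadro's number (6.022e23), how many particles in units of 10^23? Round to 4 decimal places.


N = n * NA, then divide by 1e23 for the requested units.
N / 1e23 = n * 6.022
N / 1e23 = 1.979 * 6.022
N / 1e23 = 11.917538, rounded to 4 dp:

11.9175


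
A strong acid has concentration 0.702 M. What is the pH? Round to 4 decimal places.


A strong acid dissociates completely, so [H+] equals the given concentration.
pH = -log10([H+]) = -log10(0.702)
pH = 0.15366289, rounded to 4 dp:

0.1537


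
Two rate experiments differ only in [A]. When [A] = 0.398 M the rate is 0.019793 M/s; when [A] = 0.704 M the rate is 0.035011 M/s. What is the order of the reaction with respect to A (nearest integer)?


Rate is proportional to [A]^n, so rate2/rate1 = ([A]2/[A]1)^n. Take logs to solve for n.
rate2/rate1 = 0.035011 / 0.019793 = 1.7689
[A]2/[A]1 = 0.704 / 0.398 = 1.7688
n = ln(1.7689) / ln(1.7688) = 1.0
Nearest integer order:

1


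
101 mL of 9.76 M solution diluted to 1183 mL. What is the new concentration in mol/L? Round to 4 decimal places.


Dilution: M1*V1 = M2*V2, solve for M2.
M2 = M1*V1 / V2
M2 = 9.76 * 101 / 1183
M2 = 985.76 / 1183
M2 = 0.83327134 mol/L, rounded to 4 dp:

0.8333 mol/L


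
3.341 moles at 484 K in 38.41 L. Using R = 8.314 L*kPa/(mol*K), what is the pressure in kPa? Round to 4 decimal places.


PV = nRT, solve for P = nRT / V.
nRT = 3.341 * 8.314 * 484 = 13444.1038
P = 13444.1038 / 38.41
P = 350.01571986 kPa, rounded to 4 dp:

350.0157 kPa


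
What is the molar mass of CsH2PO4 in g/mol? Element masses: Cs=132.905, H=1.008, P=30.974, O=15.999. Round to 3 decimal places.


M = sum(count * atomic_mass) over atoms.
M = 1*132.905 + 2*1.008 + 1*30.974 + 4*15.999
M = 132.905 + 2.016 + 30.974 + 63.996
M = 229.891 g/mol, rounded to 3 dp:

229.891 g/mol


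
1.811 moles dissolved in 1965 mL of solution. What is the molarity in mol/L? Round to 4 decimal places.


Convert volume to liters: V_L = V_mL / 1000.
V_L = 1965 / 1000 = 1.965 L
M = n / V_L = 1.811 / 1.965
M = 0.9216285 mol/L, rounded to 4 dp:

0.9216 mol/L


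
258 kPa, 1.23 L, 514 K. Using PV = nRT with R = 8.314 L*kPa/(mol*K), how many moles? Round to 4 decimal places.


PV = nRT, solve for n = PV / (RT).
PV = 258 * 1.23 = 317.34
RT = 8.314 * 514 = 4273.396
n = 317.34 / 4273.396
n = 0.07425944 mol, rounded to 4 dp:

0.0743 mol


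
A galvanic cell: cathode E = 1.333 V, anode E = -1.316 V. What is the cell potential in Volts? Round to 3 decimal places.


Standard cell potential: E_cell = E_cathode - E_anode.
E_cell = 1.333 - (-1.316)
E_cell = 2.649 V, rounded to 3 dp:

2.649 V


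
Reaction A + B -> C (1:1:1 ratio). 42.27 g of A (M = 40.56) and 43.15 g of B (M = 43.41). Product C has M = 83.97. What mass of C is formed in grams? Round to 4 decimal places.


Find moles of each reactant; the smaller value is the limiting reagent in a 1:1:1 reaction, so moles_C equals moles of the limiter.
n_A = mass_A / M_A = 42.27 / 40.56 = 1.04216 mol
n_B = mass_B / M_B = 43.15 / 43.41 = 0.994011 mol
Limiting reagent: B (smaller), n_limiting = 0.994011 mol
mass_C = n_limiting * M_C = 0.994011 * 83.97
mass_C = 83.46710367 g, rounded to 4 dp:

83.4671 g


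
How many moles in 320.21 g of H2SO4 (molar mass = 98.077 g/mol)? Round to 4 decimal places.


n = mass / M
n = 320.21 / 98.077
n = 3.26488371 mol, rounded to 4 dp:

3.2649 mol


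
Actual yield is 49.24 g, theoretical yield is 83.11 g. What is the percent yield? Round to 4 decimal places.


% yield = 100 * actual / theoretical
% yield = 100 * 49.24 / 83.11
% yield = 59.24678137 %, rounded to 4 dp:

59.2468 %


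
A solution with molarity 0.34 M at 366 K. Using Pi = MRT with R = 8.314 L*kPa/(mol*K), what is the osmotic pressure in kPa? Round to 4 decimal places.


Osmotic pressure (van't Hoff): Pi = M*R*T.
RT = 8.314 * 366 = 3042.924
Pi = 0.34 * 3042.924
Pi = 1034.59416 kPa, rounded to 4 dp:

1034.5942 kPa


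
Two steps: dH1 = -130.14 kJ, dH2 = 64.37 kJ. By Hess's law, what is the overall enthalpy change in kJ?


Hess's law: enthalpy is a state function, so add the step enthalpies.
dH_total = dH1 + dH2 = -130.14 + (64.37)
dH_total = -65.77 kJ:

-65.77 kJ


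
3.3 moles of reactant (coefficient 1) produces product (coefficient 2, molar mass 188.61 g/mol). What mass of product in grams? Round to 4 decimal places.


Use the coefficient ratio to convert reactant moles to product moles, then multiply by the product's molar mass.
moles_P = moles_R * (coeff_P / coeff_R) = 3.3 * (2/1) = 6.6
mass_P = moles_P * M_P = 6.6 * 188.61
mass_P = 1244.826 g, rounded to 4 dp:

1244.8260 g


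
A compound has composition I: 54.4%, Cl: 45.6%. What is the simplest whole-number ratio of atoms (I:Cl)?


Assume 100 g of compound, divide each mass% by atomic mass to get moles, then normalize by the smallest to get a raw atom ratio.
Moles per 100 g: I: 54.4/126.904 = 0.4287, Cl: 45.6/35.453 = 1.2862
Raw ratio (divide by min = 0.4287): I: 1.0, Cl: 3.0
Multiply by 1 to clear fractions: I: 1.0 ~= 1, Cl: 3.0 ~= 3
Reduce by GCD to get the simplest whole-number ratio:

1:3


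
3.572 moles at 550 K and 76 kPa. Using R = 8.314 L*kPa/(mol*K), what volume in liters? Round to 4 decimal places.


PV = nRT, solve for V = nRT / P.
nRT = 3.572 * 8.314 * 550 = 16333.6844
V = 16333.6844 / 76
V = 214.9169 L, rounded to 4 dp:

214.9169 L


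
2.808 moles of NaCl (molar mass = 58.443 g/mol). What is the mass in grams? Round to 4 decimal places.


mass = n * M
mass = 2.808 * 58.443
mass = 164.107944 g, rounded to 4 dp:

164.1079 g


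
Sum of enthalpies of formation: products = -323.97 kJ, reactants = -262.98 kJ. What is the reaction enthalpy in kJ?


dH_rxn = sum(dH_f products) - sum(dH_f reactants)
dH_rxn = -323.97 - (-262.98)
dH_rxn = -60.99 kJ:

-60.99 kJ


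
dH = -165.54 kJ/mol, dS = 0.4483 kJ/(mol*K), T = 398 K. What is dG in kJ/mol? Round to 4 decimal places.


Gibbs: dG = dH - T*dS (consistent units, dS already in kJ/(mol*K)).
T*dS = 398 * 0.4483 = 178.4234
dG = -165.54 - (178.4234)
dG = -343.9634 kJ/mol, rounded to 4 dp:

-343.9634 kJ/mol


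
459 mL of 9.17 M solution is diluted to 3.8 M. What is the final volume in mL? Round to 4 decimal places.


Dilution: M1*V1 = M2*V2, solve for V2.
V2 = M1*V1 / M2
V2 = 9.17 * 459 / 3.8
V2 = 4209.03 / 3.8
V2 = 1107.63947368 mL, rounded to 4 dp:

1107.6395 mL


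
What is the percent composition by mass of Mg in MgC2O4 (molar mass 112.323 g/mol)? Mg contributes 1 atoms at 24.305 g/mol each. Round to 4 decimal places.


pct = 100 * (n_elem * M_elem) / M_total
mass_contribution = 1 * 24.305 = 24.305 g/mol
pct = 100 * 24.305 / 112.323
pct = 21.638489 %, rounded to 4 dp:

21.6385 %


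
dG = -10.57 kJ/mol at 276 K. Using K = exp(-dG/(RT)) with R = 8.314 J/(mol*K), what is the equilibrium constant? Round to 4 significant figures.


dG is in kJ/mol; multiply by 1000 to match R in J/(mol*K).
RT = 8.314 * 276 = 2294.664 J/mol
exponent = -dG*1000 / (RT) = -(-10.57*1000) / 2294.664 = 4.60633888
K = exp(4.60633888)
K = 100.11694, rounded to 4 significant figures:

100.1


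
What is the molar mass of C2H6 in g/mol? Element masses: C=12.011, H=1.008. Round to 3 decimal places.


M = sum(count * atomic_mass) over atoms.
M = 2*12.011 + 6*1.008
M = 24.022 + 6.048
M = 30.07 g/mol, rounded to 3 dp:

30.070 g/mol


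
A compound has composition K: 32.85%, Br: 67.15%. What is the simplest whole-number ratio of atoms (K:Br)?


Assume 100 g of compound, divide each mass% by atomic mass to get moles, then normalize by the smallest to get a raw atom ratio.
Moles per 100 g: K: 32.85/39.098 = 0.8402, Br: 67.15/79.904 = 0.8404
Raw ratio (divide by min = 0.8402): K: 1.0, Br: 1.0
Multiply by 1 to clear fractions: K: 1.0 ~= 1, Br: 1.0 ~= 1
Reduce by GCD to get the simplest whole-number ratio:

1:1


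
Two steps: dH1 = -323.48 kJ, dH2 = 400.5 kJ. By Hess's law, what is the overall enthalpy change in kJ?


Hess's law: enthalpy is a state function, so add the step enthalpies.
dH_total = dH1 + dH2 = -323.48 + (400.5)
dH_total = 77.02 kJ:

77.02 kJ


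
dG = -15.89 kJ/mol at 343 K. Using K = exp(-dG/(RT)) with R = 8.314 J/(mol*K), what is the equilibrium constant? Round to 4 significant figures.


dG is in kJ/mol; multiply by 1000 to match R in J/(mol*K).
RT = 8.314 * 343 = 2851.702 J/mol
exponent = -dG*1000 / (RT) = -(-15.89*1000) / 2851.702 = 5.57211097
K = exp(5.57211097)
K = 262.98867, rounded to 4 significant figures:

263.0


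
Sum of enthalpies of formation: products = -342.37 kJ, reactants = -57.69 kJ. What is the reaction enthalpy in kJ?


dH_rxn = sum(dH_f products) - sum(dH_f reactants)
dH_rxn = -342.37 - (-57.69)
dH_rxn = -284.68 kJ:

-284.68 kJ


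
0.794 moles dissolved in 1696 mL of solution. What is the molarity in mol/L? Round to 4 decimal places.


Convert volume to liters: V_L = V_mL / 1000.
V_L = 1696 / 1000 = 1.696 L
M = n / V_L = 0.794 / 1.696
M = 0.46816038 mol/L, rounded to 4 dp:

0.4682 mol/L


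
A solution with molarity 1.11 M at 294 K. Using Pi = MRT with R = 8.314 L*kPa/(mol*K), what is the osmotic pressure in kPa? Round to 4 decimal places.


Osmotic pressure (van't Hoff): Pi = M*R*T.
RT = 8.314 * 294 = 2444.316
Pi = 1.11 * 2444.316
Pi = 2713.19076 kPa, rounded to 4 dp:

2713.1908 kPa


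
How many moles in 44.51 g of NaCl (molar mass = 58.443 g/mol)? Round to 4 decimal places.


n = mass / M
n = 44.51 / 58.443
n = 0.76159677 mol, rounded to 4 dp:

0.7616 mol


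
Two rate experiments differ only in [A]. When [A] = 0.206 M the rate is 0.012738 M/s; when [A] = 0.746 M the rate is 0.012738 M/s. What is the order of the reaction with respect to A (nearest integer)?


Rate is proportional to [A]^n, so rate2/rate1 = ([A]2/[A]1)^n. Take logs to solve for n.
rate2/rate1 = 0.012738 / 0.012738 = 1.0
[A]2/[A]1 = 0.746 / 0.206 = 3.6214
n = ln(1.0) / ln(3.6214) = 0.0
Nearest integer order:

0


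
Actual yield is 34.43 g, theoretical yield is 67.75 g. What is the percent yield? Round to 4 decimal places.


% yield = 100 * actual / theoretical
% yield = 100 * 34.43 / 67.75
% yield = 50.81918819 %, rounded to 4 dp:

50.8192 %


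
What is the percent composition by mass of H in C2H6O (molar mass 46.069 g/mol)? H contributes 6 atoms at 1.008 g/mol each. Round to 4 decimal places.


pct = 100 * (n_elem * M_elem) / M_total
mass_contribution = 6 * 1.008 = 6.048 g/mol
pct = 100 * 6.048 / 46.069
pct = 13.12813389 %, rounded to 4 dp:

13.1281 %


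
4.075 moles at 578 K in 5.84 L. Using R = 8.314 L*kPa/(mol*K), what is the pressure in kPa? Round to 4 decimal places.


PV = nRT, solve for P = nRT / V.
nRT = 4.075 * 8.314 * 578 = 19582.3799
P = 19582.3799 / 5.84
P = 3353.14724315 kPa, rounded to 4 dp:

3353.1472 kPa


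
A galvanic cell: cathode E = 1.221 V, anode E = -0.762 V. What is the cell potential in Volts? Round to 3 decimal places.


Standard cell potential: E_cell = E_cathode - E_anode.
E_cell = 1.221 - (-0.762)
E_cell = 1.983 V, rounded to 3 dp:

1.983 V


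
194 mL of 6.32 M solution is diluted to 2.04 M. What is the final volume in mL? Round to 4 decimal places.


Dilution: M1*V1 = M2*V2, solve for V2.
V2 = M1*V1 / M2
V2 = 6.32 * 194 / 2.04
V2 = 1226.08 / 2.04
V2 = 601.01960784 mL, rounded to 4 dp:

601.0196 mL


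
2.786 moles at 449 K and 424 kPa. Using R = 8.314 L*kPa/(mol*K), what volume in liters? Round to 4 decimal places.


PV = nRT, solve for V = nRT / P.
nRT = 2.786 * 8.314 * 449 = 10400.099
V = 10400.099 / 424
V = 24.52853538 L, rounded to 4 dp:

24.5285 L


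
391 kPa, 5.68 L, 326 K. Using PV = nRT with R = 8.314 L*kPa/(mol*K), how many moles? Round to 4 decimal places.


PV = nRT, solve for n = PV / (RT).
PV = 391 * 5.68 = 2220.88
RT = 8.314 * 326 = 2710.364
n = 2220.88 / 2710.364
n = 0.81940286 mol, rounded to 4 dp:

0.8194 mol


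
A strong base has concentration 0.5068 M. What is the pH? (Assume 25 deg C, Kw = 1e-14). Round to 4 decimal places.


A strong base dissociates completely, so [OH-] equals the given concentration.
pOH = -log10([OH-]) = -log10(0.5068) = 0.295163
pH = 14 - pOH = 14 - 0.295163
pH = 13.704837, rounded to 4 dp:

13.7048


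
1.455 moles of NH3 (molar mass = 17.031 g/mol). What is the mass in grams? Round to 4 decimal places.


mass = n * M
mass = 1.455 * 17.031
mass = 24.780105 g, rounded to 4 dp:

24.7801 g


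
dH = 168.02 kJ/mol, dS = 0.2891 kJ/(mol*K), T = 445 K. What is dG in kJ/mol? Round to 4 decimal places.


Gibbs: dG = dH - T*dS (consistent units, dS already in kJ/(mol*K)).
T*dS = 445 * 0.2891 = 128.6495
dG = 168.02 - (128.6495)
dG = 39.3705 kJ/mol, rounded to 4 dp:

39.3705 kJ/mol


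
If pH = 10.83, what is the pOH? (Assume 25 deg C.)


At 25 deg C, pH + pOH = 14.
pOH = 14 - pH = 14 - 10.83
pOH = 3.17:

3.17


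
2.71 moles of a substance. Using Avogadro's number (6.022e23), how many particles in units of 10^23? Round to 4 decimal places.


N = n * NA, then divide by 1e23 for the requested units.
N / 1e23 = n * 6.022
N / 1e23 = 2.71 * 6.022
N / 1e23 = 16.31962, rounded to 4 dp:

16.3196


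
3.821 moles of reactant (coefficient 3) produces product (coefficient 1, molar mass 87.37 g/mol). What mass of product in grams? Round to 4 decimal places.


Use the coefficient ratio to convert reactant moles to product moles, then multiply by the product's molar mass.
moles_P = moles_R * (coeff_P / coeff_R) = 3.821 * (1/3) = 1.273667
mass_P = moles_P * M_P = 1.273667 * 87.37
mass_P = 111.28028579 g, rounded to 4 dp:

111.2803 g


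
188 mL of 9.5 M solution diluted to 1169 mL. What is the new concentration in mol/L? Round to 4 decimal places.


Dilution: M1*V1 = M2*V2, solve for M2.
M2 = M1*V1 / V2
M2 = 9.5 * 188 / 1169
M2 = 1786.0 / 1169
M2 = 1.52780154 mol/L, rounded to 4 dp:

1.5278 mol/L


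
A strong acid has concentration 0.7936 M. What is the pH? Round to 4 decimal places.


A strong acid dissociates completely, so [H+] equals the given concentration.
pH = -log10([H+]) = -log10(0.7936)
pH = 0.10039834, rounded to 4 dp:

0.1004


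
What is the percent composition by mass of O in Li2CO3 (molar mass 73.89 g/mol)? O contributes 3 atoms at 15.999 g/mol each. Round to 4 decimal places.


pct = 100 * (n_elem * M_elem) / M_total
mass_contribution = 3 * 15.999 = 47.997 g/mol
pct = 100 * 47.997 / 73.89
pct = 64.95736906 %, rounded to 4 dp:

64.9574 %


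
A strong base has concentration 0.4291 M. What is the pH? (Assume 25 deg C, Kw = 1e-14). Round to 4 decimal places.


A strong base dissociates completely, so [OH-] equals the given concentration.
pOH = -log10([OH-]) = -log10(0.4291) = 0.367441
pH = 14 - pOH = 14 - 0.367441
pH = 13.632559, rounded to 4 dp:

13.6326


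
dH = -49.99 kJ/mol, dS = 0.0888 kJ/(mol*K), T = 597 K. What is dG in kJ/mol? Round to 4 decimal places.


Gibbs: dG = dH - T*dS (consistent units, dS already in kJ/(mol*K)).
T*dS = 597 * 0.0888 = 53.0136
dG = -49.99 - (53.0136)
dG = -103.0036 kJ/mol, rounded to 4 dp:

-103.0036 kJ/mol


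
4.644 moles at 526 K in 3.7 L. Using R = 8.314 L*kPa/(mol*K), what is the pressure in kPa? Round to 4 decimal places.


PV = nRT, solve for P = nRT / V.
nRT = 4.644 * 8.314 * 526 = 20308.9736
P = 20308.9736 / 3.7
P = 5488.91178378 kPa, rounded to 4 dp:

5488.9118 kPa


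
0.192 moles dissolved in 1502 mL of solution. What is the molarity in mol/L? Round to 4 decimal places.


Convert volume to liters: V_L = V_mL / 1000.
V_L = 1502 / 1000 = 1.502 L
M = n / V_L = 0.192 / 1.502
M = 0.12782956 mol/L, rounded to 4 dp:

0.1278 mol/L


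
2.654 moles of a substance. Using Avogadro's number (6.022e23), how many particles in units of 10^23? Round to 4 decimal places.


N = n * NA, then divide by 1e23 for the requested units.
N / 1e23 = n * 6.022
N / 1e23 = 2.654 * 6.022
N / 1e23 = 15.982388, rounded to 4 dp:

15.9824


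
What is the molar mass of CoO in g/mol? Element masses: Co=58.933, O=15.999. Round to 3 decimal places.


M = sum(count * atomic_mass) over atoms.
M = 1*58.933 + 1*15.999
M = 58.933 + 15.999
M = 74.932 g/mol, rounded to 3 dp:

74.932 g/mol


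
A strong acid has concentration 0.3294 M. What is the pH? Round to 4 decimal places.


A strong acid dissociates completely, so [H+] equals the given concentration.
pH = -log10([H+]) = -log10(0.3294)
pH = 0.48227641, rounded to 4 dp:

0.4823


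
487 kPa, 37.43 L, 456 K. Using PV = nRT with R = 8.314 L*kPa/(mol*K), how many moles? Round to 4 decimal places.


PV = nRT, solve for n = PV / (RT).
PV = 487 * 37.43 = 18228.41
RT = 8.314 * 456 = 3791.184
n = 18228.41 / 3791.184
n = 4.8081048 mol, rounded to 4 dp:

4.8081 mol


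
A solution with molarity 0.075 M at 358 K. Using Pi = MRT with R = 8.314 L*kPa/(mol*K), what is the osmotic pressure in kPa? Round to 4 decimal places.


Osmotic pressure (van't Hoff): Pi = M*R*T.
RT = 8.314 * 358 = 2976.412
Pi = 0.075 * 2976.412
Pi = 223.2309 kPa, rounded to 4 dp:

223.2309 kPa


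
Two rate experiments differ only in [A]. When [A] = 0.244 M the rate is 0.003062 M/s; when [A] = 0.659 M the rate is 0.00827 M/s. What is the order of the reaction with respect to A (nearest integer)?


Rate is proportional to [A]^n, so rate2/rate1 = ([A]2/[A]1)^n. Take logs to solve for n.
rate2/rate1 = 0.00827 / 0.003062 = 2.7008
[A]2/[A]1 = 0.659 / 0.244 = 2.7008
n = ln(2.7008) / ln(2.7008) = 1.0
Nearest integer order:

1


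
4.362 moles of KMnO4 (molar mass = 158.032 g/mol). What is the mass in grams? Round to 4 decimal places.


mass = n * M
mass = 4.362 * 158.032
mass = 689.335584 g, rounded to 4 dp:

689.3356 g


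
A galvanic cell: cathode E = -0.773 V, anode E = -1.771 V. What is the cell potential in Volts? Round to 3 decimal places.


Standard cell potential: E_cell = E_cathode - E_anode.
E_cell = -0.773 - (-1.771)
E_cell = 0.998 V, rounded to 3 dp:

0.998 V


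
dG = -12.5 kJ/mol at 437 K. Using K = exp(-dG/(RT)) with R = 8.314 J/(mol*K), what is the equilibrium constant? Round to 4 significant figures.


dG is in kJ/mol; multiply by 1000 to match R in J/(mol*K).
RT = 8.314 * 437 = 3633.218 J/mol
exponent = -dG*1000 / (RT) = -(-12.5*1000) / 3633.218 = 3.44047618
K = exp(3.44047618)
K = 31.201812, rounded to 4 significant figures:

31.20


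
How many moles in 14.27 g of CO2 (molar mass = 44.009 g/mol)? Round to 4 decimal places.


n = mass / M
n = 14.27 / 44.009
n = 0.32425186 mol, rounded to 4 dp:

0.3243 mol


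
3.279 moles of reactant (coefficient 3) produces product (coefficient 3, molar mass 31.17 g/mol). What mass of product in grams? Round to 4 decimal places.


Use the coefficient ratio to convert reactant moles to product moles, then multiply by the product's molar mass.
moles_P = moles_R * (coeff_P / coeff_R) = 3.279 * (3/3) = 3.279
mass_P = moles_P * M_P = 3.279 * 31.17
mass_P = 102.20643 g, rounded to 4 dp:

102.2064 g


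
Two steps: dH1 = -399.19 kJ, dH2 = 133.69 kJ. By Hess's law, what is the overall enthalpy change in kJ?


Hess's law: enthalpy is a state function, so add the step enthalpies.
dH_total = dH1 + dH2 = -399.19 + (133.69)
dH_total = -265.5 kJ:

-265.50 kJ


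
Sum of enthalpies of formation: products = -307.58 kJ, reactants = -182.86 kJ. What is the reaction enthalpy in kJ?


dH_rxn = sum(dH_f products) - sum(dH_f reactants)
dH_rxn = -307.58 - (-182.86)
dH_rxn = -124.72 kJ:

-124.72 kJ


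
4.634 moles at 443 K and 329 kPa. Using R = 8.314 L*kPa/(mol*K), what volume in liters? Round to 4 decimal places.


PV = nRT, solve for V = nRT / P.
nRT = 4.634 * 8.314 * 443 = 17067.4947
V = 17067.4947 / 329
V = 51.87688359 L, rounded to 4 dp:

51.8769 L


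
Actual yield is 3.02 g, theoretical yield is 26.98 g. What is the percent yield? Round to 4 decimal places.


% yield = 100 * actual / theoretical
% yield = 100 * 3.02 / 26.98
% yield = 11.19347665 %, rounded to 4 dp:

11.1935 %


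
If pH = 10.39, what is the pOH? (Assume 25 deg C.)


At 25 deg C, pH + pOH = 14.
pOH = 14 - pH = 14 - 10.39
pOH = 3.61:

3.61


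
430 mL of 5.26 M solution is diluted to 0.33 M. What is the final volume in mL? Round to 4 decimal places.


Dilution: M1*V1 = M2*V2, solve for V2.
V2 = M1*V1 / M2
V2 = 5.26 * 430 / 0.33
V2 = 2261.8 / 0.33
V2 = 6853.93939394 mL, rounded to 4 dp:

6853.9394 mL


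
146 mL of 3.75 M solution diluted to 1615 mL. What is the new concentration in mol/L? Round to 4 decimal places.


Dilution: M1*V1 = M2*V2, solve for M2.
M2 = M1*V1 / V2
M2 = 3.75 * 146 / 1615
M2 = 547.5 / 1615
M2 = 0.33900929 mol/L, rounded to 4 dp:

0.3390 mol/L


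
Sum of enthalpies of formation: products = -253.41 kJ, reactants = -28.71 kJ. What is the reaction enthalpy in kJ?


dH_rxn = sum(dH_f products) - sum(dH_f reactants)
dH_rxn = -253.41 - (-28.71)
dH_rxn = -224.7 kJ:

-224.70 kJ


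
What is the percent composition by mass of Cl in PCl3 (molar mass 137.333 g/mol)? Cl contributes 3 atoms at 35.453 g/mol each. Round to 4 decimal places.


pct = 100 * (n_elem * M_elem) / M_total
mass_contribution = 3 * 35.453 = 106.359 g/mol
pct = 100 * 106.359 / 137.333
pct = 77.44606176 %, rounded to 4 dp:

77.4461 %


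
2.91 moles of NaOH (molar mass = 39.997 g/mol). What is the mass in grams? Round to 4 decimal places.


mass = n * M
mass = 2.91 * 39.997
mass = 116.39127 g, rounded to 4 dp:

116.3913 g


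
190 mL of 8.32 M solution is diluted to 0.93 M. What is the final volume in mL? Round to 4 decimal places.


Dilution: M1*V1 = M2*V2, solve for V2.
V2 = M1*V1 / M2
V2 = 8.32 * 190 / 0.93
V2 = 1580.8 / 0.93
V2 = 1699.78494624 mL, rounded to 4 dp:

1699.7849 mL


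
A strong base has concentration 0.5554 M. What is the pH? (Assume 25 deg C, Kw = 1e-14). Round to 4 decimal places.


A strong base dissociates completely, so [OH-] equals the given concentration.
pOH = -log10([OH-]) = -log10(0.5554) = 0.255394
pH = 14 - pOH = 14 - 0.255394
pH = 13.744606, rounded to 4 dp:

13.7446


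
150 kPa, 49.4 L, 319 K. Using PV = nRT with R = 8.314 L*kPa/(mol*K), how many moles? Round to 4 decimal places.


PV = nRT, solve for n = PV / (RT).
PV = 150 * 49.4 = 7410.0
RT = 8.314 * 319 = 2652.166
n = 7410.0 / 2652.166
n = 2.79394276 mol, rounded to 4 dp:

2.7939 mol


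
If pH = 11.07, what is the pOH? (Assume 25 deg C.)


At 25 deg C, pH + pOH = 14.
pOH = 14 - pH = 14 - 11.07
pOH = 2.93:

2.93


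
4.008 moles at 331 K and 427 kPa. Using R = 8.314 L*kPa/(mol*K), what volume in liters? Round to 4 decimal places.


PV = nRT, solve for V = nRT / P.
nRT = 4.008 * 8.314 * 331 = 11029.7515
V = 11029.7515 / 427
V = 25.83079977 L, rounded to 4 dp:

25.8308 L


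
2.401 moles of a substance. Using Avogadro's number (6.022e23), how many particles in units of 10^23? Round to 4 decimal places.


N = n * NA, then divide by 1e23 for the requested units.
N / 1e23 = n * 6.022
N / 1e23 = 2.401 * 6.022
N / 1e23 = 14.458822, rounded to 4 dp:

14.4588


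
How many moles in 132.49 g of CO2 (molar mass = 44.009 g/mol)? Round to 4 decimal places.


n = mass / M
n = 132.49 / 44.009
n = 3.01052058 mol, rounded to 4 dp:

3.0105 mol


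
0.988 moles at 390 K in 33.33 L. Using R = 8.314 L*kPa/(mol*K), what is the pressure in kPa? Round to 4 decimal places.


PV = nRT, solve for P = nRT / V.
nRT = 0.988 * 8.314 * 390 = 3203.5505
P = 3203.5505 / 33.33
P = 96.11612661 kPa, rounded to 4 dp:

96.1161 kPa


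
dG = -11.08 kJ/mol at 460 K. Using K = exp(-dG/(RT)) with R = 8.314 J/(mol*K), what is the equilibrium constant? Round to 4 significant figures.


dG is in kJ/mol; multiply by 1000 to match R in J/(mol*K).
RT = 8.314 * 460 = 3824.44 J/mol
exponent = -dG*1000 / (RT) = -(-11.08*1000) / 3824.44 = 2.89715618
K = exp(2.89715618)
K = 18.122535, rounded to 4 significant figures:

18.12


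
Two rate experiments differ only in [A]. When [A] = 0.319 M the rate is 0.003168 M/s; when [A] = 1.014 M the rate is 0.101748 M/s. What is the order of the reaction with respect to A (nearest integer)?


Rate is proportional to [A]^n, so rate2/rate1 = ([A]2/[A]1)^n. Take logs to solve for n.
rate2/rate1 = 0.101748 / 0.003168 = 32.1174
[A]2/[A]1 = 1.014 / 0.319 = 3.1787
n = ln(32.1174) / ln(3.1787) = 3.0
Nearest integer order:

3


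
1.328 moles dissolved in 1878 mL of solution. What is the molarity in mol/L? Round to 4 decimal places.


Convert volume to liters: V_L = V_mL / 1000.
V_L = 1878 / 1000 = 1.878 L
M = n / V_L = 1.328 / 1.878
M = 0.70713525 mol/L, rounded to 4 dp:

0.7071 mol/L


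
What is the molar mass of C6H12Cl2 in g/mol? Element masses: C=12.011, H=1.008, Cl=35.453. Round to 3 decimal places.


M = sum(count * atomic_mass) over atoms.
M = 6*12.011 + 12*1.008 + 2*35.453
M = 72.066 + 12.096 + 70.906
M = 155.068 g/mol, rounded to 3 dp:

155.068 g/mol


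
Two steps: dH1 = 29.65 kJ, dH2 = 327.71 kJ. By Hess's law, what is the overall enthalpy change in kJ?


Hess's law: enthalpy is a state function, so add the step enthalpies.
dH_total = dH1 + dH2 = 29.65 + (327.71)
dH_total = 357.36 kJ:

357.36 kJ


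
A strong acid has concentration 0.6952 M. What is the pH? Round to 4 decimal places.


A strong acid dissociates completely, so [H+] equals the given concentration.
pH = -log10([H+]) = -log10(0.6952)
pH = 0.15789024, rounded to 4 dp:

0.1579


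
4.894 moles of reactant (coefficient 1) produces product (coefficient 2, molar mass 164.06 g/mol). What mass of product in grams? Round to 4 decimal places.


Use the coefficient ratio to convert reactant moles to product moles, then multiply by the product's molar mass.
moles_P = moles_R * (coeff_P / coeff_R) = 4.894 * (2/1) = 9.788
mass_P = moles_P * M_P = 9.788 * 164.06
mass_P = 1605.81928 g, rounded to 4 dp:

1605.8193 g


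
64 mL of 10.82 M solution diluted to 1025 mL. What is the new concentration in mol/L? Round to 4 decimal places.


Dilution: M1*V1 = M2*V2, solve for M2.
M2 = M1*V1 / V2
M2 = 10.82 * 64 / 1025
M2 = 692.48 / 1025
M2 = 0.67559024 mol/L, rounded to 4 dp:

0.6756 mol/L


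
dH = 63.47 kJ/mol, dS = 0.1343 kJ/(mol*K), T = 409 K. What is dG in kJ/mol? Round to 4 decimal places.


Gibbs: dG = dH - T*dS (consistent units, dS already in kJ/(mol*K)).
T*dS = 409 * 0.1343 = 54.9287
dG = 63.47 - (54.9287)
dG = 8.5413 kJ/mol, rounded to 4 dp:

8.5413 kJ/mol


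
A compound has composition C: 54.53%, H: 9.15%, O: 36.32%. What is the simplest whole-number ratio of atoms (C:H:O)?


Assume 100 g of compound, divide each mass% by atomic mass to get moles, then normalize by the smallest to get a raw atom ratio.
Moles per 100 g: C: 54.53/12.011 = 4.54, H: 9.15/1.008 = 9.0774, O: 36.32/15.999 = 2.2701
Raw ratio (divide by min = 2.2701): C: 2.0, H: 3.999, O: 1.0
Multiply by 1 to clear fractions: C: 2.0 ~= 2, H: 3.999 ~= 4, O: 1.0 ~= 1
Reduce by GCD to get the simplest whole-number ratio:

2:4:1


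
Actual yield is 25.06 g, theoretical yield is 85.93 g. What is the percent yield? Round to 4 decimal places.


% yield = 100 * actual / theoretical
% yield = 100 * 25.06 / 85.93
% yield = 29.16327243 %, rounded to 4 dp:

29.1633 %


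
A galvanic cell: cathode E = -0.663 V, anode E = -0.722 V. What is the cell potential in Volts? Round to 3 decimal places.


Standard cell potential: E_cell = E_cathode - E_anode.
E_cell = -0.663 - (-0.722)
E_cell = 0.059 V, rounded to 3 dp:

0.059 V


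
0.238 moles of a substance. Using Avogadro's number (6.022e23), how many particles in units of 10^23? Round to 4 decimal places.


N = n * NA, then divide by 1e23 for the requested units.
N / 1e23 = n * 6.022
N / 1e23 = 0.238 * 6.022
N / 1e23 = 1.433236, rounded to 4 dp:

1.4332


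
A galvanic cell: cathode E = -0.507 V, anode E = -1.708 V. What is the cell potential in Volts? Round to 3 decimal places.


Standard cell potential: E_cell = E_cathode - E_anode.
E_cell = -0.507 - (-1.708)
E_cell = 1.201 V, rounded to 3 dp:

1.201 V


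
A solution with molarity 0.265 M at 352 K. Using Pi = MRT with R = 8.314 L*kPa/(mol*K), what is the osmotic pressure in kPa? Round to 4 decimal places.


Osmotic pressure (van't Hoff): Pi = M*R*T.
RT = 8.314 * 352 = 2926.528
Pi = 0.265 * 2926.528
Pi = 775.52992 kPa, rounded to 4 dp:

775.5299 kPa


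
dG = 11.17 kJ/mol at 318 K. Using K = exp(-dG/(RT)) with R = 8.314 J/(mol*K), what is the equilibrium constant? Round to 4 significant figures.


dG is in kJ/mol; multiply by 1000 to match R in J/(mol*K).
RT = 8.314 * 318 = 2643.852 J/mol
exponent = -dG*1000 / (RT) = -(11.17*1000) / 2643.852 = -4.2248961
K = exp(-4.2248961)
K = 0.014626854, rounded to 4 significant figures:

0.01463


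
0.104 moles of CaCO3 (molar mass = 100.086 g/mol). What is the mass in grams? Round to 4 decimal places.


mass = n * M
mass = 0.104 * 100.086
mass = 10.408944 g, rounded to 4 dp:

10.4089 g


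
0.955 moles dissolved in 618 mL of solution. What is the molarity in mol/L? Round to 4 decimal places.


Convert volume to liters: V_L = V_mL / 1000.
V_L = 618 / 1000 = 0.618 L
M = n / V_L = 0.955 / 0.618
M = 1.54530744 mol/L, rounded to 4 dp:

1.5453 mol/L


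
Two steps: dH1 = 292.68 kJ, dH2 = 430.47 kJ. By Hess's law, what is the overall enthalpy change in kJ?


Hess's law: enthalpy is a state function, so add the step enthalpies.
dH_total = dH1 + dH2 = 292.68 + (430.47)
dH_total = 723.15 kJ:

723.15 kJ


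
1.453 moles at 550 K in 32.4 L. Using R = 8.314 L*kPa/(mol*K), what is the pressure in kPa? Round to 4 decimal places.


PV = nRT, solve for P = nRT / V.
nRT = 1.453 * 8.314 * 550 = 6644.1331
P = 6644.1331 / 32.4
P = 205.06583642 kPa, rounded to 4 dp:

205.0658 kPa


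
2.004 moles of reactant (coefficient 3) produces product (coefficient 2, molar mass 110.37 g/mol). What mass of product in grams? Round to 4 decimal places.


Use the coefficient ratio to convert reactant moles to product moles, then multiply by the product's molar mass.
moles_P = moles_R * (coeff_P / coeff_R) = 2.004 * (2/3) = 1.336
mass_P = moles_P * M_P = 1.336 * 110.37
mass_P = 147.45432 g, rounded to 4 dp:

147.4543 g


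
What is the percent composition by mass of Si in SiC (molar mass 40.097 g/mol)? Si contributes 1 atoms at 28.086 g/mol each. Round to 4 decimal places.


pct = 100 * (n_elem * M_elem) / M_total
mass_contribution = 1 * 28.086 = 28.086 g/mol
pct = 100 * 28.086 / 40.097
pct = 70.04514053 %, rounded to 4 dp:

70.0451 %


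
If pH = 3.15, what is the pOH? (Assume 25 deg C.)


At 25 deg C, pH + pOH = 14.
pOH = 14 - pH = 14 - 3.15
pOH = 10.85:

10.85


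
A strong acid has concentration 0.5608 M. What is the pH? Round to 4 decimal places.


A strong acid dissociates completely, so [H+] equals the given concentration.
pH = -log10([H+]) = -log10(0.5608)
pH = 0.251192, rounded to 4 dp:

0.2512


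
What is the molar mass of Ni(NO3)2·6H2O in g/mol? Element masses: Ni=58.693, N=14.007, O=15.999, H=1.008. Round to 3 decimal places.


M = sum(count * atomic_mass) over atoms.
M = 1*58.693 + 2*14.007 + 12*15.999 + 12*1.008
M = 58.693 + 28.014 + 191.988 + 12.096
M = 290.791 g/mol, rounded to 3 dp:

290.791 g/mol


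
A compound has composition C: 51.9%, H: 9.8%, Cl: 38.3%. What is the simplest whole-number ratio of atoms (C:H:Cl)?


Assume 100 g of compound, divide each mass% by atomic mass to get moles, then normalize by the smallest to get a raw atom ratio.
Moles per 100 g: C: 51.9/12.011 = 4.321, H: 9.8/1.008 = 9.7222, Cl: 38.3/35.453 = 1.0803
Raw ratio (divide by min = 1.0803): C: 4.0, H: 9.0, Cl: 1.0
Multiply by 1 to clear fractions: C: 4.0 ~= 4, H: 9.0 ~= 9, Cl: 1.0 ~= 1
Reduce by GCD to get the simplest whole-number ratio:

4:9:1


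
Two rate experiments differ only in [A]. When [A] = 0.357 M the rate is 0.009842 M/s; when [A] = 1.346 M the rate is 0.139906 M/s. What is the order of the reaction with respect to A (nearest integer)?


Rate is proportional to [A]^n, so rate2/rate1 = ([A]2/[A]1)^n. Take logs to solve for n.
rate2/rate1 = 0.139906 / 0.009842 = 14.2152
[A]2/[A]1 = 1.346 / 0.357 = 3.7703
n = ln(14.2152) / ln(3.7703) = 2.0
Nearest integer order:

2


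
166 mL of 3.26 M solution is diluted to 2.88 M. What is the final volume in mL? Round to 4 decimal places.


Dilution: M1*V1 = M2*V2, solve for V2.
V2 = M1*V1 / M2
V2 = 3.26 * 166 / 2.88
V2 = 541.16 / 2.88
V2 = 187.90277778 mL, rounded to 4 dp:

187.9028 mL


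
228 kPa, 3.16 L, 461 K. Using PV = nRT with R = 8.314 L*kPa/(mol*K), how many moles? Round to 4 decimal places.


PV = nRT, solve for n = PV / (RT).
PV = 228 * 3.16 = 720.48
RT = 8.314 * 461 = 3832.754
n = 720.48 / 3832.754
n = 0.18797971 mol, rounded to 4 dp:

0.1880 mol


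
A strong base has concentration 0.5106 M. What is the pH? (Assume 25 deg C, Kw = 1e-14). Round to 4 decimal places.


A strong base dissociates completely, so [OH-] equals the given concentration.
pOH = -log10([OH-]) = -log10(0.5106) = 0.291919
pH = 14 - pOH = 14 - 0.291919
pH = 13.708081, rounded to 4 dp:

13.7081


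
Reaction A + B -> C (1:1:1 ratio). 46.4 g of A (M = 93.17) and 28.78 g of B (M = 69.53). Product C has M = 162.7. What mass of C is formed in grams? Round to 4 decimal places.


Find moles of each reactant; the smaller value is the limiting reagent in a 1:1:1 reaction, so moles_C equals moles of the limiter.
n_A = mass_A / M_A = 46.4 / 93.17 = 0.498014 mol
n_B = mass_B / M_B = 28.78 / 69.53 = 0.413922 mol
Limiting reagent: B (smaller), n_limiting = 0.413922 mol
mass_C = n_limiting * M_C = 0.413922 * 162.7
mass_C = 67.3451094 g, rounded to 4 dp:

67.3451 g


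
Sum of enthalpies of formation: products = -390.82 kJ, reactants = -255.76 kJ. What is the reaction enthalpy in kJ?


dH_rxn = sum(dH_f products) - sum(dH_f reactants)
dH_rxn = -390.82 - (-255.76)
dH_rxn = -135.06 kJ:

-135.06 kJ


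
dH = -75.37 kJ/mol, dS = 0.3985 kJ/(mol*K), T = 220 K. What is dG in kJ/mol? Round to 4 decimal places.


Gibbs: dG = dH - T*dS (consistent units, dS already in kJ/(mol*K)).
T*dS = 220 * 0.3985 = 87.67
dG = -75.37 - (87.67)
dG = -163.04 kJ/mol, rounded to 4 dp:

-163.0400 kJ/mol


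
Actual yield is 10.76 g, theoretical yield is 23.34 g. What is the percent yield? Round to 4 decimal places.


% yield = 100 * actual / theoretical
% yield = 100 * 10.76 / 23.34
% yield = 46.10111397 %, rounded to 4 dp:

46.1011 %


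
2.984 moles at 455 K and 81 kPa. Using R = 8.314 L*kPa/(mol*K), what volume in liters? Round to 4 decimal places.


PV = nRT, solve for V = nRT / P.
nRT = 2.984 * 8.314 * 455 = 11288.0841
V = 11288.0841 / 81
V = 139.35906296 L, rounded to 4 dp:

139.3591 L


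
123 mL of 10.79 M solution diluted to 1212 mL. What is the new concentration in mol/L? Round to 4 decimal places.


Dilution: M1*V1 = M2*V2, solve for M2.
M2 = M1*V1 / V2
M2 = 10.79 * 123 / 1212
M2 = 1327.17 / 1212
M2 = 1.09502475 mol/L, rounded to 4 dp:

1.0950 mol/L


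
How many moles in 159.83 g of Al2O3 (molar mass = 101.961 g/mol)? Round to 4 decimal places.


n = mass / M
n = 159.83 / 101.961
n = 1.56756015 mol, rounded to 4 dp:

1.5676 mol


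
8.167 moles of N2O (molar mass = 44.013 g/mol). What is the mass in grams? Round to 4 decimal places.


mass = n * M
mass = 8.167 * 44.013
mass = 359.454171 g, rounded to 4 dp:

359.4542 g


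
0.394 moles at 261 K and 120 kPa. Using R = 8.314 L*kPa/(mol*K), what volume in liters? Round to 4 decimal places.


PV = nRT, solve for V = nRT / P.
nRT = 0.394 * 8.314 * 261 = 854.9619
V = 854.9619 / 120
V = 7.1246825 L, rounded to 4 dp:

7.1247 L


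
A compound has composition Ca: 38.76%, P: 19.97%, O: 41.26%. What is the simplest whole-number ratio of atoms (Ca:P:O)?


Assume 100 g of compound, divide each mass% by atomic mass to get moles, then normalize by the smallest to get a raw atom ratio.
Moles per 100 g: Ca: 38.76/40.078 = 0.9671, P: 19.97/30.974 = 0.6447, O: 41.26/15.999 = 2.5789
Raw ratio (divide by min = 0.6447): Ca: 1.5, P: 1.0, O: 4.0
Multiply by 2 to clear fractions: Ca: 3.0 ~= 3, P: 2.0 ~= 2, O: 8.0 ~= 8
Reduce by GCD to get the simplest whole-number ratio:

3:2:8


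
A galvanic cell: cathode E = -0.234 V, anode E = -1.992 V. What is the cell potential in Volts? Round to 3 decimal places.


Standard cell potential: E_cell = E_cathode - E_anode.
E_cell = -0.234 - (-1.992)
E_cell = 1.758 V, rounded to 3 dp:

1.758 V


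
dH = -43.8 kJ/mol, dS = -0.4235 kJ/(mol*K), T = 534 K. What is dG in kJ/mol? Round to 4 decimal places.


Gibbs: dG = dH - T*dS (consistent units, dS already in kJ/(mol*K)).
T*dS = 534 * -0.4235 = -226.149
dG = -43.8 - (-226.149)
dG = 182.349 kJ/mol, rounded to 4 dp:

182.3490 kJ/mol


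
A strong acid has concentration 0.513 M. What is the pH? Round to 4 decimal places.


A strong acid dissociates completely, so [H+] equals the given concentration.
pH = -log10([H+]) = -log10(0.513)
pH = 0.28988263, rounded to 4 dp:

0.2899


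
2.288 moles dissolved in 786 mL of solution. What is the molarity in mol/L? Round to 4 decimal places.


Convert volume to liters: V_L = V_mL / 1000.
V_L = 786 / 1000 = 0.786 L
M = n / V_L = 2.288 / 0.786
M = 2.91094148 mol/L, rounded to 4 dp:

2.9109 mol/L


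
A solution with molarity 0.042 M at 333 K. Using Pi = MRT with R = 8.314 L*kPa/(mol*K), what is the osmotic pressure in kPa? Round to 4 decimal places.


Osmotic pressure (van't Hoff): Pi = M*R*T.
RT = 8.314 * 333 = 2768.562
Pi = 0.042 * 2768.562
Pi = 116.279604 kPa, rounded to 4 dp:

116.2796 kPa


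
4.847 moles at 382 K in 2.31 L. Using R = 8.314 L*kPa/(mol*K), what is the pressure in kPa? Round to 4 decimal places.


PV = nRT, solve for P = nRT / V.
nRT = 4.847 * 8.314 * 382 = 15393.82
P = 15393.82 / 2.31
P = 6663.99134199 kPa, rounded to 4 dp:

6663.9913 kPa


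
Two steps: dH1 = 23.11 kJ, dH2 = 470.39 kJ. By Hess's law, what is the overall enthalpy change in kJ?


Hess's law: enthalpy is a state function, so add the step enthalpies.
dH_total = dH1 + dH2 = 23.11 + (470.39)
dH_total = 493.5 kJ:

493.50 kJ


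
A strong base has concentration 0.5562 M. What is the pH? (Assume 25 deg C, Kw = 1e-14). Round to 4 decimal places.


A strong base dissociates completely, so [OH-] equals the given concentration.
pOH = -log10([OH-]) = -log10(0.5562) = 0.254769
pH = 14 - pOH = 14 - 0.254769
pH = 13.745231, rounded to 4 dp:

13.7452


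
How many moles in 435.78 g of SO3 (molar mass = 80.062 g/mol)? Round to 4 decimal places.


n = mass / M
n = 435.78 / 80.062
n = 5.44303165 mol, rounded to 4 dp:

5.4430 mol


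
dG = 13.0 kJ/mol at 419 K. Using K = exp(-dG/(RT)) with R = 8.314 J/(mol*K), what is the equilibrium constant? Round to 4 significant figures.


dG is in kJ/mol; multiply by 1000 to match R in J/(mol*K).
RT = 8.314 * 419 = 3483.566 J/mol
exponent = -dG*1000 / (RT) = -(13.0*1000) / 3483.566 = -3.73180815
K = exp(-3.73180815)
K = 0.023949492, rounded to 4 significant figures:

0.02395


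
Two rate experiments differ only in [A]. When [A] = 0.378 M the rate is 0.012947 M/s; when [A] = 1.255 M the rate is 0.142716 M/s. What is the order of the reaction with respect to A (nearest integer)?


Rate is proportional to [A]^n, so rate2/rate1 = ([A]2/[A]1)^n. Take logs to solve for n.
rate2/rate1 = 0.142716 / 0.012947 = 11.0231
[A]2/[A]1 = 1.255 / 0.378 = 3.3201
n = ln(11.0231) / ln(3.3201) = 2.0
Nearest integer order:

2
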